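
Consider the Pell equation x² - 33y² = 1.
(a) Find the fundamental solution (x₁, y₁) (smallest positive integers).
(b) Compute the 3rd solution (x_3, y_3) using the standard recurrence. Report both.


Step 1: Find the fundamental solution (x₁, y₁) of x² - 33y² = 1.
  Expand √33 as a continued fraction. a₀ = ⌊√33⌋ = 5; iterate m_{k+1} = d_k·a_k − m_k, d_{k+1} = (33 − m_{k+1}²)/d_k, a_{k+1} = ⌊(a₀ + m_{k+1})/d_{k+1}⌋ (starting m₀ = 0, d₀ = 1), with convergents p_k = a_k·p_{k-1} + p_{k-2}, q_k = a_k·q_{k-1} + q_{k-2} (p₋₁ = 1, q₋₁ = 0):
  k = 0: a₀ = 5; p₀/q₀ = 5/1; p₀² − 33·q₀² = 25 − 33 = -8.
  k = 1: m = 5, d = 8, a = ⌊(5 + 5)/8⌋ = 1; p/q = (1·5 + 1)/(1·1 + 0) = 6/1; p² − 33·q² = 36 − 33 = 3.
  k = 2: m = 3, d = 3, a = ⌊(5 + 3)/3⌋ = 2; p/q = (2·6 + 5)/(2·1 + 1) = 17/3; p² − 33·q² = 289 − 297 = -8.
  k = 3: m = 3, d = 8, a = ⌊(5 + 3)/8⌋ = 1; p/q = (1·17 + 6)/(1·3 + 1) = 23/4; p² − 33·q² = 529 − 528 = 1.
  The first convergent with p² − 33·q² = 1 gives the fundamental solution (x₁, y₁) = (23, 4).
Step 2: Apply the recurrence (x_{n+1}, y_{n+1}) = (x₁x_n + 33y₁y_n, x₁y_n + y₁x_n) repeatedly.
  From (x_1, y_1) = (23, 4): x_2 = 23·23 + 33·4·4 = 1057; y_2 = 23·4 + 4·23 = 184.
  From (x_2, y_2) = (1057, 184): x_3 = 23·1057 + 33·4·184 = 48599; y_3 = 23·184 + 4·1057 = 8460.
Step 3: Verify x_3² - 33·y_3² = 2361862801 - 2361862800 = 1 (should be 1). ✓

(x_1, y_1) = (23, 4); (x_3, y_3) = (48599, 8460).


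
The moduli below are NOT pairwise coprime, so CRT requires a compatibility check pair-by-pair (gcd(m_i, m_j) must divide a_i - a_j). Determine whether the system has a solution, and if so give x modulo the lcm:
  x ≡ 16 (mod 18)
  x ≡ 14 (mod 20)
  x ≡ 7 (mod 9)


Moduli 18, 20, 9 are not pairwise coprime, so CRT works modulo lcm(m_i) when all pairwise compatibility conditions hold.
Pairwise compatibility: gcd(m_i, m_j) must divide a_i - a_j for every pair.
Merge one congruence at a time:
  Start: x ≡ 16 (mod 18).
  Combine with x ≡ 14 (mod 20): gcd(18, 20) = 2; 14 - 16 = -2, which IS divisible by 2, so compatible.
    Write x = 16 + 18·t and substitute into x ≡ 14 (mod 20): 18·t ≡ 14 − 16 = -2 (mod 20).
    Divide the congruence (and modulus) by g = 2: 9·t ≡ -1 (mod 10).
    Reduce coefficients mod 10: 9·t ≡ 9 (mod 10).
    The inverse of 9 mod 10 is 9 (since 9·9 = 81 = 8·10 + 1), so t ≡ 9·9 = 81 ≡ 1 (mod 10).
    Then x = 16 + 18·1 = 34, valid modulo lcm(18, 20) = 180: x ≡ 34 (mod 180).
  Combine with x ≡ 7 (mod 9): gcd(180, 9) = 9; 7 - 34 = -27, which IS divisible by 9, so compatible.
    Write x = 34 + 180·t and substitute into x ≡ 7 (mod 9): 180·t ≡ 7 − 34 = -27 (mod 9).
    Divide the congruence (and modulus) by g = 9: 20·t ≡ -3 (mod 1).
    Modulo 1 every t works; take t = 0.
    Then x = 34 + 180·0 = 34, valid modulo lcm(180, 9) = 180: x ≡ 34 (mod 180).
Verify: 34 mod 18 = 16, 34 mod 20 = 14, 34 mod 9 = 7.

x ≡ 34 (mod 180).


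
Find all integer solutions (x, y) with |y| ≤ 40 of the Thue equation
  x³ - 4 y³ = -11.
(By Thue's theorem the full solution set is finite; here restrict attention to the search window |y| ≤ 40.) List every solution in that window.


The equation is x³ - 4y³ = -11. For fixed y, x³ = 4·y³ − 11, so a solution requires the RHS to be a perfect cube.
Strategy: iterate y from -40 to 40, compute RHS = 4·y³ − 11, and check whether it is a (positive or negative) perfect cube.
Check small values of y:
  y = 0: RHS = -11 is not a perfect cube.
  y = 1: RHS = -7 is not a perfect cube.
  y = -1: RHS = -15 is not a perfect cube.
  y = 2: RHS = 21 is not a perfect cube.
  y = -2: RHS = -43 is not a perfect cube.
  y = 3: RHS = 97 is not a perfect cube.
  y = -3: RHS = -119 is not a perfect cube.
Continuing the search up to |y| = 40 finds no solutions either.
No (x, y) in the scanned range satisfies the equation.

No integer solutions with |y| ≤ 40.


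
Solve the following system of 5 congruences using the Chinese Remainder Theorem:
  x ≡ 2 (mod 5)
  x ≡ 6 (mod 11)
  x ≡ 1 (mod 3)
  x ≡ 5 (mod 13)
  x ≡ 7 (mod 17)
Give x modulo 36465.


Product of moduli M = 5 · 11 · 3 · 13 · 17 = 36465.
Merge one congruence at a time:
  Start: x ≡ 2 (mod 5).
  Combine with x ≡ 6 (mod 11); new modulus lcm = 55.
    Write x = 2 + 5·t and substitute into x ≡ 6 (mod 11): 5·t ≡ 6 − 2 = 4 (mod 11).
    The inverse of 5 mod 11 is 9 (since 5·9 = 45 = 4·11 + 1), so t ≡ 9·4 = 36 ≡ 3 (mod 11).
    Then x = 2 + 5·3 = 17, valid modulo lcm(5, 11) = 55: x ≡ 17 (mod 55).
  Combine with x ≡ 1 (mod 3); new modulus lcm = 165.
    Write x = 17 + 55·t and substitute into x ≡ 1 (mod 3): 55·t ≡ 1 − 17 = -16 (mod 3).
    Reduce coefficients mod 3: 1·t ≡ 2 (mod 3).
    So t ≡ 2 (mod 3).
    Then x = 17 + 55·2 = 127, valid modulo lcm(55, 3) = 165: x ≡ 127 (mod 165).
  Combine with x ≡ 5 (mod 13); new modulus lcm = 2145.
    Write x = 127 + 165·t and substitute into x ≡ 5 (mod 13): 165·t ≡ 5 − 127 = -122 (mod 13).
    Reduce coefficients mod 13: 9·t ≡ 8 (mod 13).
    The inverse of 9 mod 13 is 3 (since 9·3 = 27 = 2·13 + 1), so t ≡ 3·8 = 24 ≡ 11 (mod 13).
    Then x = 127 + 165·11 = 1942, valid modulo lcm(165, 13) = 2145: x ≡ 1942 (mod 2145).
  Combine with x ≡ 7 (mod 17); new modulus lcm = 36465.
    Write x = 1942 + 2145·t and substitute into x ≡ 7 (mod 17): 2145·t ≡ 7 − 1942 = -1935 (mod 17).
    Reduce coefficients mod 17: 3·t ≡ 3 (mod 17).
    The inverse of 3 mod 17 is 6 (since 3·6 = 18 = 1·17 + 1), so t ≡ 6·3 = 18 ≡ 1 (mod 17).
    Then x = 1942 + 2145·1 = 4087, valid modulo lcm(2145, 17) = 36465: x ≡ 4087 (mod 36465).
Verify against each original: 4087 mod 5 = 2, 4087 mod 11 = 6, 4087 mod 3 = 1, 4087 mod 13 = 5, 4087 mod 17 = 7.

x ≡ 4087 (mod 36465).


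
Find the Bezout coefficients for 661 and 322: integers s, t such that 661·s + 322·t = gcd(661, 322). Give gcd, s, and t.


Euclidean algorithm on (661, 322) — divide until remainder is 0:
  661 = 2 · 322 + 17
  322 = 18 · 17 + 16
  17 = 1 · 16 + 1
  16 = 16 · 1 + 0
gcd(661, 322) = 1.
Track Bezout coefficients alongside the remainders: start with r₀ = 661 = a·1 + b·0 (s = 1, t = 0) and r₁ = 322 = a·0 + b·1 (s = 0, t = 1); each new remainder r_{k+1} = r_{k-1} − q_k·r_k inherits s_{k+1} = s_{k-1} − q_k·s_k, t_{k+1} = t_{k-1} − q_k·t_k, so r_k = a·s_k + b·t_k at every step:
  q = 2: r = 17, s = 1 − 2·0 = 1, t = 0 − 2·1 = -2  (check: 661·1 + 322·(-2) = 17)
  q = 18: r = 16, s = 0 − 18·1 = -18, t = 1 − 18·(-2) = 37  (check: 661·(-18) + 322·37 = 16)
  q = 1: r = 1, s = 1 − 1·(-18) = 19, t = -2 − 1·37 = -39  (check: 661·19 + 322·(-39) = 1)
The row with r = 1 (the gcd) gives the Bezout coefficients s = 19, t = -39.
Result: 661 · (19) + 322 · (-39) = 1.

gcd(661, 322) = 1; s = 19, t = -39 (check: 661·19 + 322·(-39) = 1).


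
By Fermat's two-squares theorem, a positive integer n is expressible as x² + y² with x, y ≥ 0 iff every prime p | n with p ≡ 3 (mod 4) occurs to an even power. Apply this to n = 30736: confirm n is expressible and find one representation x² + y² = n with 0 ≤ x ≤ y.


Step 1: Factor n = 30736 = 2^4 · 17 · 113.
Step 2: Check the mod-4 condition on each prime factor: 2 = 2 (special); 17 ≡ 1 (mod 4), exponent 1; 113 ≡ 1 (mod 4), exponent 1.
All primes ≡ 3 (mod 4) appear to even exponent (or don't appear), so by the two-squares theorem n IS expressible as a sum of two squares.
Step 3: Build a representation. Group n = k² · m with k = 4 and m = 17 · 113 = 1921 (a product of primes ≡ 1 (mod 4)); a representation of m scales to one of n via (k·x)² + (k·y)² = k²(x² + y²). Each prime p ≡ 1 (mod 4) is itself a sum of two squares; find a² by testing p − a² for a perfect square:
  17: 17 − 1² = 16 = 4² ⇒ 17 = 1² + 4².
  113: 113 − 1² = 112, 113 − 2² = 109, 113 − 3² = 104, 113 − 4² = 97, 113 − 5² = 88, 113 − 6² = 77, 113 − 7² = 64 = 8² ⇒ 113 = 7² + 8².
  Combine using the Brahmagupta–Fibonacci identity (a² + b²)(c² + d²) = (ac − bd)² + (ad + bc)² = (ac + bd)² + (ad − bc)²:
  17 · 113 = 1921: from (1² + 4²)(7² + 8²), take (1·7 − 4·8, 1·8 + 4·7) = (7 − 32, 8 + 28) = (-25, 36); dropping signs (only squares matter) gives (25, 36); check 25² + 36² = 625 + 1296 = 1921 ✓.
  Scale by k = 4: (4·25, 4·36) = (100, 144).
Step 4: Order so x ≤ y and verify: 100² + 144² = 10000 + 20736 = 30736 = n. ✓

n = 30736 = 100² + 144² (one valid representation with x ≤ y).


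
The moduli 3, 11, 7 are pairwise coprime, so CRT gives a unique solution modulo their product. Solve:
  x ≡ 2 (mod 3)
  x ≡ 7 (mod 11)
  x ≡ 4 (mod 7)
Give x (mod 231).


Moduli 3, 11, 7 are pairwise coprime; by CRT there is a unique solution modulo M = 3 · 11 · 7 = 231.
Solve pairwise, accumulating the modulus:
  Start with x ≡ 2 (mod 3).
  Combine with x ≡ 7 (mod 11): since gcd(3, 11) = 1, we get a unique residue mod 33.
    Write x = 2 + 3·t and substitute into x ≡ 7 (mod 11): 3·t ≡ 7 − 2 = 5 (mod 11).
    The inverse of 3 mod 11 is 4 (since 3·4 = 12 = 1·11 + 1), so t ≡ 4·5 = 20 ≡ 9 (mod 11).
    Then x = 2 + 3·9 = 29, valid modulo lcm(3, 11) = 33: x ≡ 29 (mod 33).
  Combine with x ≡ 4 (mod 7): since gcd(33, 7) = 1, we get a unique residue mod 231.
    Write x = 29 + 33·t and substitute into x ≡ 4 (mod 7): 33·t ≡ 4 − 29 = -25 (mod 7).
    Reduce coefficients mod 7: 5·t ≡ 3 (mod 7).
    The inverse of 5 mod 7 is 3 (since 5·3 = 15 = 2·7 + 1), so t ≡ 3·3 = 9 ≡ 2 (mod 7).
    Then x = 29 + 33·2 = 95, valid modulo lcm(33, 7) = 231: x ≡ 95 (mod 231).
Verify: 95 mod 3 = 2 ✓, 95 mod 11 = 7 ✓, 95 mod 7 = 4 ✓.

x ≡ 95 (mod 231).


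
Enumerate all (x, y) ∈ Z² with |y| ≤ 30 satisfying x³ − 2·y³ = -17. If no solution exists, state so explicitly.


The equation is x³ - 2y³ = -17. For fixed y, x³ = 2·y³ − 17, so a solution requires the RHS to be a perfect cube.
Strategy: iterate y from -30 to 30, compute RHS = 2·y³ − 17, and check whether it is a (positive or negative) perfect cube.
Check small values of y:
  y = 0: RHS = -17 is not a perfect cube.
  y = 1: RHS = -15 is not a perfect cube.
  y = -1: RHS = -19 is not a perfect cube.
  y = 2: RHS = -1 = (-1)³ ⇒ x = -1 works.
  y = -2: RHS = -33 is not a perfect cube.
  y = 3: RHS = 37 is not a perfect cube.
  y = -3: RHS = -71 is not a perfect cube.
Continuing the search up to |y| = 30 finds no further solutions beyond those listed.
Collected solutions: (-1, 2).

Solutions (with |y| ≤ 30): (-1, 2).


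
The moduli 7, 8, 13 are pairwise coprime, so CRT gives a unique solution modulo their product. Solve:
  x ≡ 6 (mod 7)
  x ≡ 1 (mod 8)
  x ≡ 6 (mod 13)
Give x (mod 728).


Moduli 7, 8, 13 are pairwise coprime; by CRT there is a unique solution modulo M = 7 · 8 · 13 = 728.
Solve pairwise, accumulating the modulus:
  Start with x ≡ 6 (mod 7).
  Combine with x ≡ 1 (mod 8): since gcd(7, 8) = 1, we get a unique residue mod 56.
    Write x = 6 + 7·t and substitute into x ≡ 1 (mod 8): 7·t ≡ 1 − 6 = -5 (mod 8).
    Reduce coefficients mod 8: 7·t ≡ 3 (mod 8).
    The inverse of 7 mod 8 is 7 (since 7·7 = 49 = 6·8 + 1), so t ≡ 7·3 = 21 ≡ 5 (mod 8).
    Then x = 6 + 7·5 = 41, valid modulo lcm(7, 8) = 56: x ≡ 41 (mod 56).
  Combine with x ≡ 6 (mod 13): since gcd(56, 13) = 1, we get a unique residue mod 728.
    Write x = 41 + 56·t and substitute into x ≡ 6 (mod 13): 56·t ≡ 6 − 41 = -35 (mod 13).
    Reduce coefficients mod 13: 4·t ≡ 4 (mod 13).
    The inverse of 4 mod 13 is 10 (since 4·10 = 40 = 3·13 + 1), so t ≡ 10·4 = 40 ≡ 1 (mod 13).
    Then x = 41 + 56·1 = 97, valid modulo lcm(56, 13) = 728: x ≡ 97 (mod 728).
Verify: 97 mod 7 = 6 ✓, 97 mod 8 = 1 ✓, 97 mod 13 = 6 ✓.

x ≡ 97 (mod 728).


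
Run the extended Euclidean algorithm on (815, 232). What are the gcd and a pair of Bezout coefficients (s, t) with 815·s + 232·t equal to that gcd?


Euclidean algorithm on (815, 232) — divide until remainder is 0:
  815 = 3 · 232 + 119
  232 = 1 · 119 + 113
  119 = 1 · 113 + 6
  113 = 18 · 6 + 5
  6 = 1 · 5 + 1
  5 = 5 · 1 + 0
gcd(815, 232) = 1.
Track Bezout coefficients alongside the remainders: start with r₀ = 815 = a·1 + b·0 (s = 1, t = 0) and r₁ = 232 = a·0 + b·1 (s = 0, t = 1); each new remainder r_{k+1} = r_{k-1} − q_k·r_k inherits s_{k+1} = s_{k-1} − q_k·s_k, t_{k+1} = t_{k-1} − q_k·t_k, so r_k = a·s_k + b·t_k at every step:
  q = 3: r = 119, s = 1 − 3·0 = 1, t = 0 − 3·1 = -3  (check: 815·1 + 232·(-3) = 119)
  q = 1: r = 113, s = 0 − 1·1 = -1, t = 1 − 1·(-3) = 4  (check: 815·(-1) + 232·4 = 113)
  q = 1: r = 6, s = 1 − 1·(-1) = 2, t = -3 − 1·4 = -7  (check: 815·2 + 232·(-7) = 6)
  q = 18: r = 5, s = -1 − 18·2 = -37, t = 4 − 18·(-7) = 130  (check: 815·(-37) + 232·130 = 5)
  q = 1: r = 1, s = 2 − 1·(-37) = 39, t = -7 − 1·130 = -137  (check: 815·39 + 232·(-137) = 1)
The row with r = 1 (the gcd) gives the Bezout coefficients s = 39, t = -137.
Result: 815 · (39) + 232 · (-137) = 1.

gcd(815, 232) = 1; s = 39, t = -137 (check: 815·39 + 232·(-137) = 1).


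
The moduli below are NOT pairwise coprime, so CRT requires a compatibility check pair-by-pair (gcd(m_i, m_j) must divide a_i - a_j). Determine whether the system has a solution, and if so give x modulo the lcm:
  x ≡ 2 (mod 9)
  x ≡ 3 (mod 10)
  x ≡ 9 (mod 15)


Moduli 9, 10, 15 are not pairwise coprime, so CRT works modulo lcm(m_i) when all pairwise compatibility conditions hold.
Pairwise compatibility: gcd(m_i, m_j) must divide a_i - a_j for every pair.
Merge one congruence at a time:
  Start: x ≡ 2 (mod 9).
  Combine with x ≡ 3 (mod 10): gcd(9, 10) = 1; 3 - 2 = 1, which IS divisible by 1, so compatible.
    Write x = 2 + 9·t and substitute into x ≡ 3 (mod 10): 9·t ≡ 3 − 2 = 1 (mod 10).
    The inverse of 9 mod 10 is 9 (since 9·9 = 81 = 8·10 + 1), so t ≡ 9·1 = 9 ≡ 9 (mod 10).
    Then x = 2 + 9·9 = 83, valid modulo lcm(9, 10) = 90: x ≡ 83 (mod 90).
  Combine with x ≡ 9 (mod 15): gcd(90, 15) = 15, and 9 - 83 = -74 is NOT divisible by 15.
    ⇒ system is inconsistent (no integer solution).

No solution (the system is inconsistent).


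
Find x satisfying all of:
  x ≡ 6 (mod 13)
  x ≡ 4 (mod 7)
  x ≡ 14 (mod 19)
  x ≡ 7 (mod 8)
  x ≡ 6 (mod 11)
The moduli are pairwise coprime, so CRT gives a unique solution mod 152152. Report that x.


Product of moduli M = 13 · 7 · 19 · 8 · 11 = 152152.
Merge one congruence at a time:
  Start: x ≡ 6 (mod 13).
  Combine with x ≡ 4 (mod 7); new modulus lcm = 91.
    Write x = 6 + 13·t and substitute into x ≡ 4 (mod 7): 13·t ≡ 4 − 6 = -2 (mod 7).
    Reduce coefficients mod 7: 6·t ≡ 5 (mod 7).
    The inverse of 6 mod 7 is 6 (since 6·6 = 36 = 5·7 + 1), so t ≡ 6·5 = 30 ≡ 2 (mod 7).
    Then x = 6 + 13·2 = 32, valid modulo lcm(13, 7) = 91: x ≡ 32 (mod 91).
  Combine with x ≡ 14 (mod 19); new modulus lcm = 1729.
    Write x = 32 + 91·t and substitute into x ≡ 14 (mod 19): 91·t ≡ 14 − 32 = -18 (mod 19).
    Reduce coefficients mod 19: 15·t ≡ 1 (mod 19).
    The inverse of 15 mod 19 is 14 (since 15·14 = 210 = 11·19 + 1), so t ≡ 14·1 = 14 ≡ 14 (mod 19).
    Then x = 32 + 91·14 = 1306, valid modulo lcm(91, 19) = 1729: x ≡ 1306 (mod 1729).
  Combine with x ≡ 7 (mod 8); new modulus lcm = 13832.
    Write x = 1306 + 1729·t and substitute into x ≡ 7 (mod 8): 1729·t ≡ 7 − 1306 = -1299 (mod 8).
    Reduce coefficients mod 8: 1·t ≡ 5 (mod 8).
    So t ≡ 5 (mod 8).
    Then x = 1306 + 1729·5 = 9951, valid modulo lcm(1729, 8) = 13832: x ≡ 9951 (mod 13832).
  Combine with x ≡ 6 (mod 11); new modulus lcm = 152152.
    Write x = 9951 + 13832·t and substitute into x ≡ 6 (mod 11): 13832·t ≡ 6 − 9951 = -9945 (mod 11).
    Reduce coefficients mod 11: 5·t ≡ 10 (mod 11).
    The inverse of 5 mod 11 is 9 (since 5·9 = 45 = 4·11 + 1), so t ≡ 9·10 = 90 ≡ 2 (mod 11).
    Then x = 9951 + 13832·2 = 37615, valid modulo lcm(13832, 11) = 152152: x ≡ 37615 (mod 152152).
Verify against each original: 37615 mod 13 = 6, 37615 mod 7 = 4, 37615 mod 19 = 14, 37615 mod 8 = 7, 37615 mod 11 = 6.

x ≡ 37615 (mod 152152).


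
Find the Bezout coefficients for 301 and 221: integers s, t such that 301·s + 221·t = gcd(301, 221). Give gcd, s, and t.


Euclidean algorithm on (301, 221) — divide until remainder is 0:
  301 = 1 · 221 + 80
  221 = 2 · 80 + 61
  80 = 1 · 61 + 19
  61 = 3 · 19 + 4
  19 = 4 · 4 + 3
  4 = 1 · 3 + 1
  3 = 3 · 1 + 0
gcd(301, 221) = 1.
Track Bezout coefficients alongside the remainders: start with r₀ = 301 = a·1 + b·0 (s = 1, t = 0) and r₁ = 221 = a·0 + b·1 (s = 0, t = 1); each new remainder r_{k+1} = r_{k-1} − q_k·r_k inherits s_{k+1} = s_{k-1} − q_k·s_k, t_{k+1} = t_{k-1} − q_k·t_k, so r_k = a·s_k + b·t_k at every step:
  q = 1: r = 80, s = 1 − 1·0 = 1, t = 0 − 1·1 = -1  (check: 301·1 + 221·(-1) = 80)
  q = 2: r = 61, s = 0 − 2·1 = -2, t = 1 − 2·(-1) = 3  (check: 301·(-2) + 221·3 = 61)
  q = 1: r = 19, s = 1 − 1·(-2) = 3, t = -1 − 1·3 = -4  (check: 301·3 + 221·(-4) = 19)
  q = 3: r = 4, s = -2 − 3·3 = -11, t = 3 − 3·(-4) = 15  (check: 301·(-11) + 221·15 = 4)
  q = 4: r = 3, s = 3 − 4·(-11) = 47, t = -4 − 4·15 = -64  (check: 301·47 + 221·(-64) = 3)
  q = 1: r = 1, s = -11 − 1·47 = -58, t = 15 − 1·(-64) = 79  (check: 301·(-58) + 221·79 = 1)
The row with r = 1 (the gcd) gives the Bezout coefficients s = -58, t = 79.
Result: 301 · (-58) + 221 · (79) = 1.

gcd(301, 221) = 1; s = -58, t = 79 (check: 301·(-58) + 221·79 = 1).


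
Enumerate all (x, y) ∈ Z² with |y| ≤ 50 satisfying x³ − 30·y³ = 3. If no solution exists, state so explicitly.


The equation is x³ - 30y³ = 3. For fixed y, x³ = 30·y³ + 3, so a solution requires the RHS to be a perfect cube.
Strategy: iterate y from -50 to 50, compute RHS = 30·y³ + 3, and check whether it is a (positive or negative) perfect cube.
Check small values of y:
  y = 0: RHS = 3 is not a perfect cube.
  y = 1: RHS = 33 is not a perfect cube.
  y = -1: RHS = -27 = (-3)³ ⇒ x = -3 works.
  y = 2: RHS = 243 is not a perfect cube.
  y = -2: RHS = -237 is not a perfect cube.
  y = 3: RHS = 813 is not a perfect cube.
  y = -3: RHS = -807 is not a perfect cube.
Continuing the search up to |y| = 50 finds no further solutions beyond those listed.
Collected solutions: (-3, -1).

Solutions (with |y| ≤ 50): (-3, -1).


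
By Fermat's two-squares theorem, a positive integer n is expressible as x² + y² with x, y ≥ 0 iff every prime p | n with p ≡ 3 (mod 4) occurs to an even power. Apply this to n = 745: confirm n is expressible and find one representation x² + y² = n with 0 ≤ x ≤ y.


Step 1: Factor n = 745 = 5 · 149.
Step 2: Check the mod-4 condition on each prime factor: 5 ≡ 1 (mod 4), exponent 1; 149 ≡ 1 (mod 4), exponent 1.
All primes ≡ 3 (mod 4) appear to even exponent (or don't appear), so by the two-squares theorem n IS expressible as a sum of two squares.
Step 3: Build a representation. Here n = 5 · 149 is a product of primes ≡ 1 (mod 4). Each prime p ≡ 1 (mod 4) is itself a sum of two squares; find a² by testing p − a² for a perfect square:
  5: 5 − 1² = 4 = 2² ⇒ 5 = 1² + 2².
  149: 149 − 1² = 148, 149 − 2² = 145, 149 − 3² = 140, 149 − 4² = 133, 149 − 5² = 124, 149 − 6² = 113, 149 − 7² = 100 = 10² ⇒ 149 = 7² + 10².
  Combine using the Brahmagupta–Fibonacci identity (a² + b²)(c² + d²) = (ac − bd)² + (ad + bc)² = (ac + bd)² + (ad − bc)²:
  5 · 149 = 745: from (1² + 2²)(7² + 10²), take (1·7 − 2·10, 1·10 + 2·7) = (7 − 20, 10 + 14) = (-13, 24); dropping signs (only squares matter) gives (13, 24); check 13² + 24² = 169 + 576 = 745 ✓.
Step 4: Order so x ≤ y and verify: 13² + 24² = 169 + 576 = 745 = n. ✓

n = 745 = 13² + 24² (one valid representation with x ≤ y).


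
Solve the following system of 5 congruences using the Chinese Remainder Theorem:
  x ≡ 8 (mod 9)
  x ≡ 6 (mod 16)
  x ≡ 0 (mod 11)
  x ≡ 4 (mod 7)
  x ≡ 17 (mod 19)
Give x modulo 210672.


Product of moduli M = 9 · 16 · 11 · 7 · 19 = 210672.
Merge one congruence at a time:
  Start: x ≡ 8 (mod 9).
  Combine with x ≡ 6 (mod 16); new modulus lcm = 144.
    Write x = 8 + 9·t and substitute into x ≡ 6 (mod 16): 9·t ≡ 6 − 8 = -2 (mod 16).
    Reduce coefficients mod 16: 9·t ≡ 14 (mod 16).
    The inverse of 9 mod 16 is 9 (since 9·9 = 81 = 5·16 + 1), so t ≡ 9·14 = 126 ≡ 14 (mod 16).
    Then x = 8 + 9·14 = 134, valid modulo lcm(9, 16) = 144: x ≡ 134 (mod 144).
  Combine with x ≡ 0 (mod 11); new modulus lcm = 1584.
    Write x = 134 + 144·t and substitute into x ≡ 0 (mod 11): 144·t ≡ 0 − 134 = -134 (mod 11).
    Reduce coefficients mod 11: 1·t ≡ 9 (mod 11).
    So t ≡ 9 (mod 11).
    Then x = 134 + 144·9 = 1430, valid modulo lcm(144, 11) = 1584: x ≡ 1430 (mod 1584).
  Combine with x ≡ 4 (mod 7); new modulus lcm = 11088.
    Write x = 1430 + 1584·t and substitute into x ≡ 4 (mod 7): 1584·t ≡ 4 − 1430 = -1426 (mod 7).
    Reduce coefficients mod 7: 2·t ≡ 2 (mod 7).
    The inverse of 2 mod 7 is 4 (since 2·4 = 8 = 1·7 + 1), so t ≡ 4·2 = 8 ≡ 1 (mod 7).
    Then x = 1430 + 1584·1 = 3014, valid modulo lcm(1584, 7) = 11088: x ≡ 3014 (mod 11088).
  Combine with x ≡ 17 (mod 19); new modulus lcm = 210672.
    Write x = 3014 + 11088·t and substitute into x ≡ 17 (mod 19): 11088·t ≡ 17 − 3014 = -2997 (mod 19).
    Reduce coefficients mod 19: 11·t ≡ 5 (mod 19).
    The inverse of 11 mod 19 is 7 (since 11·7 = 77 = 4·19 + 1), so t ≡ 7·5 = 35 ≡ 16 (mod 19).
    Then x = 3014 + 11088·16 = 180422, valid modulo lcm(11088, 19) = 210672: x ≡ 180422 (mod 210672).
Verify against each original: 180422 mod 9 = 8, 180422 mod 16 = 6, 180422 mod 11 = 0, 180422 mod 7 = 4, 180422 mod 19 = 17.

x ≡ 180422 (mod 210672).


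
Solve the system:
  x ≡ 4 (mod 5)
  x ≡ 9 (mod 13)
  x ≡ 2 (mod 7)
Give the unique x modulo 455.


Moduli 5, 13, 7 are pairwise coprime; by CRT there is a unique solution modulo M = 5 · 13 · 7 = 455.
Solve pairwise, accumulating the modulus:
  Start with x ≡ 4 (mod 5).
  Combine with x ≡ 9 (mod 13): since gcd(5, 13) = 1, we get a unique residue mod 65.
    Write x = 4 + 5·t and substitute into x ≡ 9 (mod 13): 5·t ≡ 9 − 4 = 5 (mod 13).
    The inverse of 5 mod 13 is 8 (since 5·8 = 40 = 3·13 + 1), so t ≡ 8·5 = 40 ≡ 1 (mod 13).
    Then x = 4 + 5·1 = 9, valid modulo lcm(5, 13) = 65: x ≡ 9 (mod 65).
  Combine with x ≡ 2 (mod 7): since gcd(65, 7) = 1, we get a unique residue mod 455.
    Write x = 9 + 65·t and substitute into x ≡ 2 (mod 7): 65·t ≡ 2 − 9 = -7 (mod 7).
    Reduce coefficients mod 7: 2·t ≡ 0 (mod 7).
    The inverse of 2 mod 7 is 4 (since 2·4 = 8 = 1·7 + 1), so t ≡ 4·0 = 0 ≡ 0 (mod 7).
    Then x = 9 + 65·0 = 9, valid modulo lcm(65, 7) = 455: x ≡ 9 (mod 455).
Verify: 9 mod 5 = 4 ✓, 9 mod 13 = 9 ✓, 9 mod 7 = 2 ✓.

x ≡ 9 (mod 455).


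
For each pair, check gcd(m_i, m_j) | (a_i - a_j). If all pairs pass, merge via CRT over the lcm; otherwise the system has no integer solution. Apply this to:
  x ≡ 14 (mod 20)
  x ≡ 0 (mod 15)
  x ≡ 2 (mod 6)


Moduli 20, 15, 6 are not pairwise coprime, so CRT works modulo lcm(m_i) when all pairwise compatibility conditions hold.
Pairwise compatibility: gcd(m_i, m_j) must divide a_i - a_j for every pair.
Merge one congruence at a time:
  Start: x ≡ 14 (mod 20).
  Combine with x ≡ 0 (mod 15): gcd(20, 15) = 5, and 0 - 14 = -14 is NOT divisible by 5.
    ⇒ system is inconsistent (no integer solution).

No solution (the system is inconsistent).


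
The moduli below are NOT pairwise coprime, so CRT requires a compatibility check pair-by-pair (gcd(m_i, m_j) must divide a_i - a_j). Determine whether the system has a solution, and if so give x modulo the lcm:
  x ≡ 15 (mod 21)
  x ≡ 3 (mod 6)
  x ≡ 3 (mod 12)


Moduli 21, 6, 12 are not pairwise coprime, so CRT works modulo lcm(m_i) when all pairwise compatibility conditions hold.
Pairwise compatibility: gcd(m_i, m_j) must divide a_i - a_j for every pair.
Merge one congruence at a time:
  Start: x ≡ 15 (mod 21).
  Combine with x ≡ 3 (mod 6): gcd(21, 6) = 3; 3 - 15 = -12, which IS divisible by 3, so compatible.
    Write x = 15 + 21·t and substitute into x ≡ 3 (mod 6): 21·t ≡ 3 − 15 = -12 (mod 6).
    Divide the congruence (and modulus) by g = 3: 7·t ≡ -4 (mod 2).
    Reduce coefficients mod 2: 1·t ≡ 0 (mod 2).
    So t ≡ 0 (mod 2).
    Then x = 15 + 21·0 = 15, valid modulo lcm(21, 6) = 42: x ≡ 15 (mod 42).
  Combine with x ≡ 3 (mod 12): gcd(42, 12) = 6; 3 - 15 = -12, which IS divisible by 6, so compatible.
    Write x = 15 + 42·t and substitute into x ≡ 3 (mod 12): 42·t ≡ 3 − 15 = -12 (mod 12).
    Divide the congruence (and modulus) by g = 6: 7·t ≡ -2 (mod 2).
    Reduce coefficients mod 2: 1·t ≡ 0 (mod 2).
    So t ≡ 0 (mod 2).
    Then x = 15 + 42·0 = 15, valid modulo lcm(42, 12) = 84: x ≡ 15 (mod 84).
Verify: 15 mod 21 = 15, 15 mod 6 = 3, 15 mod 12 = 3.

x ≡ 15 (mod 84).


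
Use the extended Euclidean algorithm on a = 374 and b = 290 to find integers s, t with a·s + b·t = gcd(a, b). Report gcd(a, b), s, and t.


Euclidean algorithm on (374, 290) — divide until remainder is 0:
  374 = 1 · 290 + 84
  290 = 3 · 84 + 38
  84 = 2 · 38 + 8
  38 = 4 · 8 + 6
  8 = 1 · 6 + 2
  6 = 3 · 2 + 0
gcd(374, 290) = 2.
Track Bezout coefficients alongside the remainders: start with r₀ = 374 = a·1 + b·0 (s = 1, t = 0) and r₁ = 290 = a·0 + b·1 (s = 0, t = 1); each new remainder r_{k+1} = r_{k-1} − q_k·r_k inherits s_{k+1} = s_{k-1} − q_k·s_k, t_{k+1} = t_{k-1} − q_k·t_k, so r_k = a·s_k + b·t_k at every step:
  q = 1: r = 84, s = 1 − 1·0 = 1, t = 0 − 1·1 = -1  (check: 374·1 + 290·(-1) = 84)
  q = 3: r = 38, s = 0 − 3·1 = -3, t = 1 − 3·(-1) = 4  (check: 374·(-3) + 290·4 = 38)
  q = 2: r = 8, s = 1 − 2·(-3) = 7, t = -1 − 2·4 = -9  (check: 374·7 + 290·(-9) = 8)
  q = 4: r = 6, s = -3 − 4·7 = -31, t = 4 − 4·(-9) = 40  (check: 374·(-31) + 290·40 = 6)
  q = 1: r = 2, s = 7 − 1·(-31) = 38, t = -9 − 1·40 = -49  (check: 374·38 + 290·(-49) = 2)
The row with r = 2 (the gcd) gives the Bezout coefficients s = 38, t = -49.
Result: 374 · (38) + 290 · (-49) = 2.

gcd(374, 290) = 2; s = 38, t = -49 (check: 374·38 + 290·(-49) = 2).


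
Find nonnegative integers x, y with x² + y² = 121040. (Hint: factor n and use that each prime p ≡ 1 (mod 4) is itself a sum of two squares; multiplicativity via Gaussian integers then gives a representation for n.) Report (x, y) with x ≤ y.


Step 1: Factor n = 121040 = 2^4 · 5 · 17 · 89.
Step 2: Check the mod-4 condition on each prime factor: 2 = 2 (special); 5 ≡ 1 (mod 4), exponent 1; 17 ≡ 1 (mod 4), exponent 1; 89 ≡ 1 (mod 4), exponent 1.
All primes ≡ 3 (mod 4) appear to even exponent (or don't appear), so by the two-squares theorem n IS expressible as a sum of two squares.
Step 3: Build a representation. Group n = k² · m with k = 4 and m = 5 · 17 · 89 = 7565 (a product of primes ≡ 1 (mod 4)); a representation of m scales to one of n via (k·x)² + (k·y)² = k²(x² + y²). Each prime p ≡ 1 (mod 4) is itself a sum of two squares; find a² by testing p − a² for a perfect square:
  5: 5 − 1² = 4 = 2² ⇒ 5 = 1² + 2².
  17: 17 − 1² = 16 = 4² ⇒ 17 = 1² + 4².
  89: 89 − 1² = 88, 89 − 2² = 85, 89 − 3² = 80, 89 − 4² = 73, 89 − 5² = 64 = 8² ⇒ 89 = 5² + 8².
  Combine using the Brahmagupta–Fibonacci identity (a² + b²)(c² + d²) = (ac − bd)² + (ad + bc)² = (ac + bd)² + (ad − bc)²:
  5 · 17 = 85: from (1² + 2²)(1² + 4²), take (1·1 − 2·4, 1·4 + 2·1) = (1 − 8, 4 + 2) = (-7, 6); dropping signs (only squares matter) gives (7, 6); check 7² + 6² = 49 + 36 = 85 ✓.
  85 · 89 = 7565: from (7² + 6²)(5² + 8²), take (7·5 − 6·8, 7·8 + 6·5) = (35 − 48, 56 + 30) = (-13, 86); dropping signs (only squares matter) gives (13, 86); check 13² + 86² = 169 + 7396 = 7565 ✓.
  Scale by k = 4: (4·13, 4·86) = (52, 344).
Step 4: Order so x ≤ y and verify: 52² + 344² = 2704 + 118336 = 121040 = n. ✓

n = 121040 = 52² + 344² (one valid representation with x ≤ y).


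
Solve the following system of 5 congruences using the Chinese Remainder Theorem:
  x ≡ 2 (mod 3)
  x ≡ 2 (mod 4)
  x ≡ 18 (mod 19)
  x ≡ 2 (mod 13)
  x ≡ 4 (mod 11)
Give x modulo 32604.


Product of moduli M = 3 · 4 · 19 · 13 · 11 = 32604.
Merge one congruence at a time:
  Start: x ≡ 2 (mod 3).
  Combine with x ≡ 2 (mod 4); new modulus lcm = 12.
    Write x = 2 + 3·t and substitute into x ≡ 2 (mod 4): 3·t ≡ 2 − 2 = 0 (mod 4).
    The inverse of 3 mod 4 is 3 (since 3·3 = 9 = 2·4 + 1), so t ≡ 3·0 = 0 ≡ 0 (mod 4).
    Then x = 2 + 3·0 = 2, valid modulo lcm(3, 4) = 12: x ≡ 2 (mod 12).
  Combine with x ≡ 18 (mod 19); new modulus lcm = 228.
    Write x = 2 + 12·t and substitute into x ≡ 18 (mod 19): 12·t ≡ 18 − 2 = 16 (mod 19).
    The inverse of 12 mod 19 is 8 (since 12·8 = 96 = 5·19 + 1), so t ≡ 8·16 = 128 ≡ 14 (mod 19).
    Then x = 2 + 12·14 = 170, valid modulo lcm(12, 19) = 228: x ≡ 170 (mod 228).
  Combine with x ≡ 2 (mod 13); new modulus lcm = 2964.
    Write x = 170 + 228·t and substitute into x ≡ 2 (mod 13): 228·t ≡ 2 − 170 = -168 (mod 13).
    Reduce coefficients mod 13: 7·t ≡ 1 (mod 13).
    The inverse of 7 mod 13 is 2 (since 7·2 = 14 = 1·13 + 1), so t ≡ 2·1 = 2 ≡ 2 (mod 13).
    Then x = 170 + 228·2 = 626, valid modulo lcm(228, 13) = 2964: x ≡ 626 (mod 2964).
  Combine with x ≡ 4 (mod 11); new modulus lcm = 32604.
    Write x = 626 + 2964·t and substitute into x ≡ 4 (mod 11): 2964·t ≡ 4 − 626 = -622 (mod 11).
    Reduce coefficients mod 11: 5·t ≡ 5 (mod 11).
    The inverse of 5 mod 11 is 9 (since 5·9 = 45 = 4·11 + 1), so t ≡ 9·5 = 45 ≡ 1 (mod 11).
    Then x = 626 + 2964·1 = 3590, valid modulo lcm(2964, 11) = 32604: x ≡ 3590 (mod 32604).
Verify against each original: 3590 mod 3 = 2, 3590 mod 4 = 2, 3590 mod 19 = 18, 3590 mod 13 = 2, 3590 mod 11 = 4.

x ≡ 3590 (mod 32604).


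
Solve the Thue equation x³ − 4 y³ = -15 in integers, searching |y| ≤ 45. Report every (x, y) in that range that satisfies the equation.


The equation is x³ - 4y³ = -15. For fixed y, x³ = 4·y³ − 15, so a solution requires the RHS to be a perfect cube.
Strategy: iterate y from -45 to 45, compute RHS = 4·y³ − 15, and check whether it is a (positive or negative) perfect cube.
Check small values of y:
  y = 0: RHS = -15 is not a perfect cube.
  y = 1: RHS = -11 is not a perfect cube.
  y = -1: RHS = -19 is not a perfect cube.
  y = 2: RHS = 17 is not a perfect cube.
  y = -2: RHS = -47 is not a perfect cube.
  y = 3: RHS = 93 is not a perfect cube.
  y = -3: RHS = -123 is not a perfect cube.
Continuing the search up to |y| = 45 finds no solutions either.
No (x, y) in the scanned range satisfies the equation.

No integer solutions with |y| ≤ 45.


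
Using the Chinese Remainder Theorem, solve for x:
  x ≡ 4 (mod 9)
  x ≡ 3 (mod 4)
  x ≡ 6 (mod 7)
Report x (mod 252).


Moduli 9, 4, 7 are pairwise coprime; by CRT there is a unique solution modulo M = 9 · 4 · 7 = 252.
Solve pairwise, accumulating the modulus:
  Start with x ≡ 4 (mod 9).
  Combine with x ≡ 3 (mod 4): since gcd(9, 4) = 1, we get a unique residue mod 36.
    Write x = 4 + 9·t and substitute into x ≡ 3 (mod 4): 9·t ≡ 3 − 4 = -1 (mod 4).
    Reduce coefficients mod 4: 1·t ≡ 3 (mod 4).
    So t ≡ 3 (mod 4).
    Then x = 4 + 9·3 = 31, valid modulo lcm(9, 4) = 36: x ≡ 31 (mod 36).
  Combine with x ≡ 6 (mod 7): since gcd(36, 7) = 1, we get a unique residue mod 252.
    Write x = 31 + 36·t and substitute into x ≡ 6 (mod 7): 36·t ≡ 6 − 31 = -25 (mod 7).
    Reduce coefficients mod 7: 1·t ≡ 3 (mod 7).
    So t ≡ 3 (mod 7).
    Then x = 31 + 36·3 = 139, valid modulo lcm(36, 7) = 252: x ≡ 139 (mod 252).
Verify: 139 mod 9 = 4 ✓, 139 mod 4 = 3 ✓, 139 mod 7 = 6 ✓.

x ≡ 139 (mod 252).


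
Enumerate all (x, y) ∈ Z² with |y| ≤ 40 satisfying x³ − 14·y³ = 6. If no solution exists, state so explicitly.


The equation is x³ - 14y³ = 6. For fixed y, x³ = 14·y³ + 6, so a solution requires the RHS to be a perfect cube.
Strategy: iterate y from -40 to 40, compute RHS = 14·y³ + 6, and check whether it is a (positive or negative) perfect cube.
Check small values of y:
  y = 0: RHS = 6 is not a perfect cube.
  y = 1: RHS = 20 is not a perfect cube.
  y = -1: RHS = -8 = (-2)³ ⇒ x = -2 works.
  y = 2: RHS = 118 is not a perfect cube.
  y = -2: RHS = -106 is not a perfect cube.
  y = 3: RHS = 384 is not a perfect cube.
  y = -3: RHS = -372 is not a perfect cube.
Continuing the search up to |y| = 40 finds no further solutions beyond those listed.
Collected solutions: (-2, -1).

Solutions (with |y| ≤ 40): (-2, -1).


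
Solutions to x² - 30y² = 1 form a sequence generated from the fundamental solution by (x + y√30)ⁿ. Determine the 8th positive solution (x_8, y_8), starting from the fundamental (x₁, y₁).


Step 1: Find the fundamental solution (x₁, y₁) of x² - 30y² = 1.
  Expand √30 as a continued fraction. a₀ = ⌊√30⌋ = 5; iterate m_{k+1} = d_k·a_k − m_k, d_{k+1} = (30 − m_{k+1}²)/d_k, a_{k+1} = ⌊(a₀ + m_{k+1})/d_{k+1}⌋ (starting m₀ = 0, d₀ = 1), with convergents p_k = a_k·p_{k-1} + p_{k-2}, q_k = a_k·q_{k-1} + q_{k-2} (p₋₁ = 1, q₋₁ = 0):
  k = 0: a₀ = 5; p₀/q₀ = 5/1; p₀² − 30·q₀² = 25 − 30 = -5.
  k = 1: m = 5, d = 5, a = ⌊(5 + 5)/5⌋ = 2; p/q = (2·5 + 1)/(2·1 + 0) = 11/2; p² − 30·q² = 121 − 120 = 1.
  The first convergent with p² − 30·q² = 1 gives the fundamental solution (x₁, y₁) = (11, 2).
Step 2: Apply the recurrence (x_{n+1}, y_{n+1}) = (x₁x_n + 30y₁y_n, x₁y_n + y₁x_n) repeatedly.
  From (x_1, y_1) = (11, 2): x_2 = 11·11 + 30·2·2 = 241; y_2 = 11·2 + 2·11 = 44.
  From (x_2, y_2) = (241, 44): x_3 = 11·241 + 30·2·44 = 5291; y_3 = 11·44 + 2·241 = 966.
  From (x_3, y_3) = (5291, 966): x_4 = 11·5291 + 30·2·966 = 116161; y_4 = 11·966 + 2·5291 = 21208.
  From (x_4, y_4) = (116161, 21208): x_5 = 11·116161 + 30·2·21208 = 2550251; y_5 = 11·21208 + 2·116161 = 465610.
  From (x_5, y_5) = (2550251, 465610): x_6 = 11·2550251 + 30·2·465610 = 55989361; y_6 = 11·465610 + 2·2550251 = 10222212.
  From (x_6, y_6) = (55989361, 10222212): x_7 = 11·55989361 + 30·2·10222212 = 1229215691; y_7 = 11·10222212 + 2·55989361 = 224423054.
  From (x_7, y_7) = (1229215691, 224423054): x_8 = 11·1229215691 + 30·2·224423054 = 26986755841; y_8 = 11·224423054 + 2·1229215691 = 4927084976.
Step 3: Verify x_8² - 30·y_8² = 728284990821747617281 - 728284990821747617280 = 1 (should be 1). ✓

(x_1, y_1) = (11, 2); (x_8, y_8) = (26986755841, 4927084976).


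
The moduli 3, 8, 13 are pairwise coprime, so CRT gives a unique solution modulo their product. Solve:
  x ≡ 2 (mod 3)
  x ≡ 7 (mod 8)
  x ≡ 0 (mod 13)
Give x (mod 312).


Moduli 3, 8, 13 are pairwise coprime; by CRT there is a unique solution modulo M = 3 · 8 · 13 = 312.
Solve pairwise, accumulating the modulus:
  Start with x ≡ 2 (mod 3).
  Combine with x ≡ 7 (mod 8): since gcd(3, 8) = 1, we get a unique residue mod 24.
    Write x = 2 + 3·t and substitute into x ≡ 7 (mod 8): 3·t ≡ 7 − 2 = 5 (mod 8).
    The inverse of 3 mod 8 is 3 (since 3·3 = 9 = 1·8 + 1), so t ≡ 3·5 = 15 ≡ 7 (mod 8).
    Then x = 2 + 3·7 = 23, valid modulo lcm(3, 8) = 24: x ≡ 23 (mod 24).
  Combine with x ≡ 0 (mod 13): since gcd(24, 13) = 1, we get a unique residue mod 312.
    Write x = 23 + 24·t and substitute into x ≡ 0 (mod 13): 24·t ≡ 0 − 23 = -23 (mod 13).
    Reduce coefficients mod 13: 11·t ≡ 3 (mod 13).
    The inverse of 11 mod 13 is 6 (since 11·6 = 66 = 5·13 + 1), so t ≡ 6·3 = 18 ≡ 5 (mod 13).
    Then x = 23 + 24·5 = 143, valid modulo lcm(24, 13) = 312: x ≡ 143 (mod 312).
Verify: 143 mod 3 = 2 ✓, 143 mod 8 = 7 ✓, 143 mod 13 = 0 ✓.

x ≡ 143 (mod 312).


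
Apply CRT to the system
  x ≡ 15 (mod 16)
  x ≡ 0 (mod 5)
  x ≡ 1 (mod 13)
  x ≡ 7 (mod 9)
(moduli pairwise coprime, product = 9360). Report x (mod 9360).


Product of moduli M = 16 · 5 · 13 · 9 = 9360.
Merge one congruence at a time:
  Start: x ≡ 15 (mod 16).
  Combine with x ≡ 0 (mod 5); new modulus lcm = 80.
    Write x = 15 + 16·t and substitute into x ≡ 0 (mod 5): 16·t ≡ 0 − 15 = -15 (mod 5).
    Reduce coefficients mod 5: 1·t ≡ 0 (mod 5).
    So t ≡ 0 (mod 5).
    Then x = 15 + 16·0 = 15, valid modulo lcm(16, 5) = 80: x ≡ 15 (mod 80).
  Combine with x ≡ 1 (mod 13); new modulus lcm = 1040.
    Write x = 15 + 80·t and substitute into x ≡ 1 (mod 13): 80·t ≡ 1 − 15 = -14 (mod 13).
    Reduce coefficients mod 13: 2·t ≡ 12 (mod 13).
    The inverse of 2 mod 13 is 7 (since 2·7 = 14 = 1·13 + 1), so t ≡ 7·12 = 84 ≡ 6 (mod 13).
    Then x = 15 + 80·6 = 495, valid modulo lcm(80, 13) = 1040: x ≡ 495 (mod 1040).
  Combine with x ≡ 7 (mod 9); new modulus lcm = 9360.
    Write x = 495 + 1040·t and substitute into x ≡ 7 (mod 9): 1040·t ≡ 7 − 495 = -488 (mod 9).
    Reduce coefficients mod 9: 5·t ≡ 7 (mod 9).
    The inverse of 5 mod 9 is 2 (since 5·2 = 10 = 1·9 + 1), so t ≡ 2·7 = 14 ≡ 5 (mod 9).
    Then x = 495 + 1040·5 = 5695, valid modulo lcm(1040, 9) = 9360: x ≡ 5695 (mod 9360).
Verify against each original: 5695 mod 16 = 15, 5695 mod 5 = 0, 5695 mod 13 = 1, 5695 mod 9 = 7.

x ≡ 5695 (mod 9360).


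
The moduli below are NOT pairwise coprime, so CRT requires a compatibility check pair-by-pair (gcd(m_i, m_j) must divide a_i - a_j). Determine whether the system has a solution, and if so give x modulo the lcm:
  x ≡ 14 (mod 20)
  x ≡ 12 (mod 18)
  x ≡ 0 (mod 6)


Moduli 20, 18, 6 are not pairwise coprime, so CRT works modulo lcm(m_i) when all pairwise compatibility conditions hold.
Pairwise compatibility: gcd(m_i, m_j) must divide a_i - a_j for every pair.
Merge one congruence at a time:
  Start: x ≡ 14 (mod 20).
  Combine with x ≡ 12 (mod 18): gcd(20, 18) = 2; 12 - 14 = -2, which IS divisible by 2, so compatible.
    Write x = 14 + 20·t and substitute into x ≡ 12 (mod 18): 20·t ≡ 12 − 14 = -2 (mod 18).
    Divide the congruence (and modulus) by g = 2: 10·t ≡ -1 (mod 9).
    Reduce coefficients mod 9: 1·t ≡ 8 (mod 9).
    So t ≡ 8 (mod 9).
    Then x = 14 + 20·8 = 174, valid modulo lcm(20, 18) = 180: x ≡ 174 (mod 180).
  Combine with x ≡ 0 (mod 6): gcd(180, 6) = 6; 0 - 174 = -174, which IS divisible by 6, so compatible.
    Write x = 174 + 180·t and substitute into x ≡ 0 (mod 6): 180·t ≡ 0 − 174 = -174 (mod 6).
    Divide the congruence (and modulus) by g = 6: 30·t ≡ -29 (mod 1).
    Modulo 1 every t works; take t = 0.
    Then x = 174 + 180·0 = 174, valid modulo lcm(180, 6) = 180: x ≡ 174 (mod 180).
Verify: 174 mod 20 = 14, 174 mod 18 = 12, 174 mod 6 = 0.

x ≡ 174 (mod 180).


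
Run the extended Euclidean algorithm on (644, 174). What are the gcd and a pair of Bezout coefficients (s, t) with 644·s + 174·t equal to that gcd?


Euclidean algorithm on (644, 174) — divide until remainder is 0:
  644 = 3 · 174 + 122
  174 = 1 · 122 + 52
  122 = 2 · 52 + 18
  52 = 2 · 18 + 16
  18 = 1 · 16 + 2
  16 = 8 · 2 + 0
gcd(644, 174) = 2.
Track Bezout coefficients alongside the remainders: start with r₀ = 644 = a·1 + b·0 (s = 1, t = 0) and r₁ = 174 = a·0 + b·1 (s = 0, t = 1); each new remainder r_{k+1} = r_{k-1} − q_k·r_k inherits s_{k+1} = s_{k-1} − q_k·s_k, t_{k+1} = t_{k-1} − q_k·t_k, so r_k = a·s_k + b·t_k at every step:
  q = 3: r = 122, s = 1 − 3·0 = 1, t = 0 − 3·1 = -3  (check: 644·1 + 174·(-3) = 122)
  q = 1: r = 52, s = 0 − 1·1 = -1, t = 1 − 1·(-3) = 4  (check: 644·(-1) + 174·4 = 52)
  q = 2: r = 18, s = 1 − 2·(-1) = 3, t = -3 − 2·4 = -11  (check: 644·3 + 174·(-11) = 18)
  q = 2: r = 16, s = -1 − 2·3 = -7, t = 4 − 2·(-11) = 26  (check: 644·(-7) + 174·26 = 16)
  q = 1: r = 2, s = 3 − 1·(-7) = 10, t = -11 − 1·26 = -37  (check: 644·10 + 174·(-37) = 2)
The row with r = 2 (the gcd) gives the Bezout coefficients s = 10, t = -37.
Result: 644 · (10) + 174 · (-37) = 2.

gcd(644, 174) = 2; s = 10, t = -37 (check: 644·10 + 174·(-37) = 2).
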